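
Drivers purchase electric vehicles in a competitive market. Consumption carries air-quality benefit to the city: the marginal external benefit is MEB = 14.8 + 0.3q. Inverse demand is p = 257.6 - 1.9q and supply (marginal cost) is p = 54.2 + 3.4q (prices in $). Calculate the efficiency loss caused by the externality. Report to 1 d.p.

Market equilibrium (private): 54.2 + 3.4q = 257.6 - 1.9q → q_m = 38.3774.
Social marginal benefit = demand + MEB = 272.4 - 1.6q.
Set SMB = MC: 272.4 - 1.6q = 54.2 + 3.4q → q* = 43.6400.
The welfare-loss triangle has base |q_m − q*| and height MEB(q_m) (the vertical gap between SMB and MC is zero at q* and MEB at q_m).
DWL = ½ × 5.2626 × 26.3132 = 69.2379.

DWL = $69.2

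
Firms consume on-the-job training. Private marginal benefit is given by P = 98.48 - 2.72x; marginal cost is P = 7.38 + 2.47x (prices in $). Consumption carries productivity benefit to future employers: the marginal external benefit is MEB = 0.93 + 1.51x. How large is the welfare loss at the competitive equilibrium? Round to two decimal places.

DWL = $102.27

Market equilibrium (private): 7.38 + 2.47x = 98.48 - 2.72x → x_m = 17.5530.
Social marginal benefit = demand + MEB = 99.41 - 1.21x.
Set SMB = MC: 99.41 - 1.21x = 7.38 + 2.47x → x* = 25.0082.
The loss is the area between SMB and MC from x* to x_m; with linear curves that's a triangle of height MEB(x_m).
DWL = ½ × 7.4552 × 27.4350 = 102.2667.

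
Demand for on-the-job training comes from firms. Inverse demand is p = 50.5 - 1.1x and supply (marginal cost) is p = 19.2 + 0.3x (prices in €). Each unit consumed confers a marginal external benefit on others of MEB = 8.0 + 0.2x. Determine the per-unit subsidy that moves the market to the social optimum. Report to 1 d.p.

subsidy = €14.6 per unit

Social marginal benefit = demand + MEB = 58.5 - 0.9x.
Set SMB = MC: 58.5 - 0.9x = 19.2 + 0.3x → x* = 32.7500.
The Pigouvian subsidy equals MEB at x*: 8.0 + 0.2×32.7500 = 14.5500.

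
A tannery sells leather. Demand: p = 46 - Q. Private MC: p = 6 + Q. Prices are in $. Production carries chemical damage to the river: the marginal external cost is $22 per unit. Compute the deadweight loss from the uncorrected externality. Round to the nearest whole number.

DWL = $121

Market equilibrium (private): 6 + Q = 46 - Q → Q_m = 20.0000.
Social marginal cost = private MC + MEC = 28 + Q.
Set SMC = demand: 28 + Q = 46 - Q → Q* = 9.0000.
The loss is the area between SMC and demand from Q* to Q_m; with linear curves that's a triangle of height MEC(Q_m).
DWL = ½ × 11.0000 × 22.0000 = 121.0000.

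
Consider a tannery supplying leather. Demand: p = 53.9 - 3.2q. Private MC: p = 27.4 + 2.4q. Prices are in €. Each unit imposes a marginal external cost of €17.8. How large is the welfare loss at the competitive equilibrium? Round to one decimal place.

DWL = €28.3

Market equilibrium (private): 27.4 + 2.4q = 53.9 - 3.2q → q_m = 4.7321.
Social marginal cost = private MC + MEC = 45.2 + 2.4q.
Set SMC = demand: 45.2 + 2.4q = 53.9 - 3.2q → q* = 1.5536.
The welfare-loss triangle has base |q_m − q*| and height MEC(q_m) (the vertical gap between SMC and demand is zero at q* and MEC at q_m).
DWL = ½ × 3.1785 × 17.8000 = 28.2887.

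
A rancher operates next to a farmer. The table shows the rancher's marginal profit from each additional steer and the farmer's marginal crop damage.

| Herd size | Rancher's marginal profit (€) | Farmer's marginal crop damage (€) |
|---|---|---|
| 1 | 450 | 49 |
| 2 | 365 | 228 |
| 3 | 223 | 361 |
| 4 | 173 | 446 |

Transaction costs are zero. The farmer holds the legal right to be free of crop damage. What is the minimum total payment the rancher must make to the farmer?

€277

Efficient level: marginal profit ≥ marginal crop damage through level 2, so k* = 2.
With the farmer holding the right, the rancher must at least compensate total damage at k*: 49 + 228 = 277.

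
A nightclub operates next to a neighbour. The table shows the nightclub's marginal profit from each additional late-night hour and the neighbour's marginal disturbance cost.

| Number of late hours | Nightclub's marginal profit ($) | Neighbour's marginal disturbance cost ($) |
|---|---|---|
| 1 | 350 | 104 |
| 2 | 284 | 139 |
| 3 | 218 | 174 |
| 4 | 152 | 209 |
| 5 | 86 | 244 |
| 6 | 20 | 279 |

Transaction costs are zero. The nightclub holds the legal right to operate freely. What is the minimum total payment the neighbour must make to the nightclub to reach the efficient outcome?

Left alone the nightclub would choose level 6 (marginal profit stays positive).
Efficient level: k* = 3 (marginal profit ≥ marginal disturbance cost through 3).
The neighbour must at least cover the nightclub's forgone profit from cutting 6→3: 152 + 86 + 20 = 258.

$258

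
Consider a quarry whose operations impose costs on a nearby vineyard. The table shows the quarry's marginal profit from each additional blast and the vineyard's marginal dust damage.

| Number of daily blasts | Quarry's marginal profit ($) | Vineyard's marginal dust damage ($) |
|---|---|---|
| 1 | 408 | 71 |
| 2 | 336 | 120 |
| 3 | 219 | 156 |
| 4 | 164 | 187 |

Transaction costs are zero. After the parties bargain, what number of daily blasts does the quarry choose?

3

Bargaining reaches the level where marginal profit last exceeds marginal dust damage.
That holds through level 3 (219 ≥ 156) but not at 4 (164 < 187).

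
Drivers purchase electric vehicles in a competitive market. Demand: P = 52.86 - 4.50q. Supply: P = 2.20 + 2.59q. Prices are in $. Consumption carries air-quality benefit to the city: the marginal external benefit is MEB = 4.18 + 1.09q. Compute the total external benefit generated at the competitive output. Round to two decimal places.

$57.69

Market equilibrium (private): 2.20 + 2.59q = 52.86 - 4.50q → q_m = 7.1453.
Total external benefit = ∫₀^{q_m} (4.18 + 1.09q) dq = 4.18×7.1453 + ½×1.09×7.1453² = 57.6925.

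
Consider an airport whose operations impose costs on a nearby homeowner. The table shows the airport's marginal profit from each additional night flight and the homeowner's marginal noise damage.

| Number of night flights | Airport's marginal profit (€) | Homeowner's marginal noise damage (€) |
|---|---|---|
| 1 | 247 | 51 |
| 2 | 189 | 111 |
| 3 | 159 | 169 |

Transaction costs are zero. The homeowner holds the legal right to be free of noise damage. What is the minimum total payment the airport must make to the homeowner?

Efficient level: marginal profit ≥ marginal noise damage through level 2, so k* = 2.
With the homeowner holding the right, the airport must at least compensate total damage at k*: 51 + 111 = 162.

€162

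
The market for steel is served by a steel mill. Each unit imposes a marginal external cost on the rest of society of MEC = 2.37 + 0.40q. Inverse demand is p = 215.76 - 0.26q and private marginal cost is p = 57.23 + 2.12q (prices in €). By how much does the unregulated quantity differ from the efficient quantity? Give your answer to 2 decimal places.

Market equilibrium (private): 57.23 + 2.12q = 215.76 - 0.26q → q_m = 66.6092.
Social marginal cost = private MC + MEC = 59.60 + 2.52q.
Set SMC = demand: 59.60 + 2.52q = 215.76 - 0.26q → q* = 56.1727.
Gap = |66.6092 − 56.1727| = 10.4365.

10.44 units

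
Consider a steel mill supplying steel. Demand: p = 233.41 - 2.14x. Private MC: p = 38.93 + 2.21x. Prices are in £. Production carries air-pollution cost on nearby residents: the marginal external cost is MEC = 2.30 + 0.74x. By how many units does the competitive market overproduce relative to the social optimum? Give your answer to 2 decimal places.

Market equilibrium (private): 38.93 + 2.21x = 233.41 - 2.14x → x_m = 44.7080.
Social marginal cost = private MC + MEC = 41.23 + 2.95x.
Set SMC = demand: 41.23 + 2.95x = 233.41 - 2.14x → x* = 37.7564.
Gap = |44.7080 − 37.7564| = 6.9516.

6.95 units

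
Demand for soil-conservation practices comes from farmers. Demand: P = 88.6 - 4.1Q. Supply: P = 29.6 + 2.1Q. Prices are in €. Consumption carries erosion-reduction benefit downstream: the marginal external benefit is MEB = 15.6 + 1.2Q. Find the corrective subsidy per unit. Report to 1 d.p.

subsidy = €33.5 per unit

Social marginal benefit = demand + MEB = 104.2 - 2.9Q.
Set SMB = MC: 104.2 - 2.9Q = 29.6 + 2.1Q → Q* = 14.9200.
The Pigouvian subsidy equals MEB at Q*: 15.6 + 1.2×14.9200 = 33.5040.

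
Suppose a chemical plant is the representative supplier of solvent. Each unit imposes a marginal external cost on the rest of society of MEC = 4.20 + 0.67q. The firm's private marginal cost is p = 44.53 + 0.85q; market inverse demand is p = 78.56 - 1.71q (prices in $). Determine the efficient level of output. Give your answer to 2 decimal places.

Social marginal cost = private MC + MEC = 48.73 + 1.52q.
Set SMC = demand: 48.73 + 1.52q = 78.56 - 1.71q → q* = 9.2353.

q* = 9.24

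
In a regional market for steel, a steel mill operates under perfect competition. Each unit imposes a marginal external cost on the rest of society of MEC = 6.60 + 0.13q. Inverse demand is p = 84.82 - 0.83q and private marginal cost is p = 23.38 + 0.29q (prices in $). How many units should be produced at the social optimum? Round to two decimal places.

Social marginal cost = private MC + MEC = 29.98 + 0.42q.
Set SMC = demand: 29.98 + 0.42q = 84.82 - 0.83q → q* = 43.8720.

q* = 43.87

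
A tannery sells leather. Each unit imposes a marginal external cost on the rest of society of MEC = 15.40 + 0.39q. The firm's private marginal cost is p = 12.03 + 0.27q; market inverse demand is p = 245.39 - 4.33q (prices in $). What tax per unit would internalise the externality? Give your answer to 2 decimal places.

tax = $32.43 per unit

Social marginal cost = private MC + MEC = 27.43 + 0.66q.
Set SMC = demand: 27.43 + 0.66q = 245.39 - 4.33q → q* = 43.6794.
The Pigouvian tax equals MEC at q*: 15.40 + 0.39×43.6794 = 32.4350.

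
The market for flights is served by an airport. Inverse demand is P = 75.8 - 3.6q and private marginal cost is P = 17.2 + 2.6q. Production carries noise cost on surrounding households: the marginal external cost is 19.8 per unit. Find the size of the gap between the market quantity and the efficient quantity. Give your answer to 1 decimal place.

3.2 units

Market equilibrium (private): 17.2 + 2.6q = 75.8 - 3.6q → q_m = 9.4516.
Social marginal cost = private MC + MEC = 37.0 + 2.6q.
Set SMC = demand: 37.0 + 2.6q = 75.8 - 3.6q → q* = 6.2581.
Gap = |9.4516 − 6.2581| = 3.1935.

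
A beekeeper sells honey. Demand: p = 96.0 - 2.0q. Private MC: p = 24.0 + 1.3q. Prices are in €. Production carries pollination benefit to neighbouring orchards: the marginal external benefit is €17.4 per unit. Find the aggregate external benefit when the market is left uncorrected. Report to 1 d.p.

Market equilibrium (private): 24.0 + 1.3q = 96.0 - 2.0q → q_m = 21.8182.
Total external benefit = MEB × q_m = 17.4 × 21.8182 = 379.6367.

€379.6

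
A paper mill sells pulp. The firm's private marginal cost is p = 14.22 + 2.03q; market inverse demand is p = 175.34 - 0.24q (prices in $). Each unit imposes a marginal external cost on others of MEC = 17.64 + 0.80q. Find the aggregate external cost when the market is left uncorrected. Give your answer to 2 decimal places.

$3267.20

Market equilibrium (private): 14.22 + 2.03q = 175.34 - 0.24q → q_m = 70.9780.
Total external cost = ∫₀^{q_m} (17.64 + 0.80q) dq = 17.64×70.9780 + ½×0.80×70.9780² = 3267.2025.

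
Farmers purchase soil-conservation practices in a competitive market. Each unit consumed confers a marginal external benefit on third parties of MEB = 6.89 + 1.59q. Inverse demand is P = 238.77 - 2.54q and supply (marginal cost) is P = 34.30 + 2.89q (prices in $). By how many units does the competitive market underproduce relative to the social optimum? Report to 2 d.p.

Market equilibrium (private): 34.30 + 2.89q = 238.77 - 2.54q → q_m = 37.6556.
Social marginal benefit = demand + MEB = 245.66 - 0.95q.
Set SMB = MC: 245.66 - 0.95q = 34.30 + 2.89q → q* = 55.0417.
Gap = |37.6556 − 55.0417| = 17.3861.

17.39 units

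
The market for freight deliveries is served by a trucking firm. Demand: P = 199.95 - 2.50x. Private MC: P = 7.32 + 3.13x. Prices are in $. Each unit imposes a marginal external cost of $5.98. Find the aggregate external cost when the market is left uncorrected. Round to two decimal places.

Market equilibrium (private): 7.32 + 3.13x = 199.95 - 2.50x → x_m = 34.2149.
Total external cost = MEC × x_m = 5.98 × 34.2149 = 204.6051.

$204.61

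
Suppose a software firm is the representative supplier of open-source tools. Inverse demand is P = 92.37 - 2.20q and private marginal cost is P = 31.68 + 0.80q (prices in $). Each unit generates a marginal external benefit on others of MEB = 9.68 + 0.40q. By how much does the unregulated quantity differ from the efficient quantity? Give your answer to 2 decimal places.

6.84 units

Market equilibrium (private): 31.68 + 0.80q = 92.37 - 2.20q → q_m = 20.2300.
Social marginal cost = private MC − MEB = 22.00 + 0.40q.
Set SMC = demand: 22.00 + 0.40q = 92.37 - 2.20q → q* = 27.0654.
Gap = |20.2300 − 27.0654| = 6.8354.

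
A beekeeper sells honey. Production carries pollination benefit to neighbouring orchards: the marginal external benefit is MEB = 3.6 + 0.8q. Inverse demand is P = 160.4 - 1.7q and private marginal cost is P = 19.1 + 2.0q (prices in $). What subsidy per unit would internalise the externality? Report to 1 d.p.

Social marginal cost = private MC − MEB = 15.5 + 1.2q.
Set SMC = demand: 15.5 + 1.2q = 160.4 - 1.7q → q* = 49.9655.
The Pigouvian subsidy equals MEB at q*: 3.6 + 0.8×49.9655 = 43.5724.

subsidy = $43.6 per unit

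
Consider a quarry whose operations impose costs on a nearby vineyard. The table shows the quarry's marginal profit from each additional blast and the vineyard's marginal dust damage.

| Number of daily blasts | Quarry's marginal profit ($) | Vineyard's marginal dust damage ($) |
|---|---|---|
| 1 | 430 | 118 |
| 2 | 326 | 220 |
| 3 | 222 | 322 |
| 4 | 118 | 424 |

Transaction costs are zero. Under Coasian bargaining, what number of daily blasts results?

2

Bargaining reaches the level where marginal profit last exceeds marginal dust damage.
That holds through level 2 (326 ≥ 220) but not at 3 (222 < 322).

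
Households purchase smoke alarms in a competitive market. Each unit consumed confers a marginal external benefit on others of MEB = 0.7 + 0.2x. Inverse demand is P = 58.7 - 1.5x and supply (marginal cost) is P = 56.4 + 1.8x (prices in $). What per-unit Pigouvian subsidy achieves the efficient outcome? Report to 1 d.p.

subsidy = $0.9 per unit

Social marginal benefit = demand + MEB = 59.4 - 1.3x.
Set SMB = MC: 59.4 - 1.3x = 56.4 + 1.8x → x* = 0.9677.
The Pigouvian subsidy equals MEB at x*: 0.7 + 0.2×0.9677 = 0.8935.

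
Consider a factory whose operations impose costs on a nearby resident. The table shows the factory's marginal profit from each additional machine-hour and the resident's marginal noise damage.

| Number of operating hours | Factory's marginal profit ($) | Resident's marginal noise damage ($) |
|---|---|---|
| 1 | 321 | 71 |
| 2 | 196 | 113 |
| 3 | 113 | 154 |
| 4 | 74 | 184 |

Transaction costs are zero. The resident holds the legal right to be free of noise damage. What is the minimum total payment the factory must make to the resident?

Efficient level: marginal profit ≥ marginal noise damage through level 2, so k* = 2.
With the resident holding the right, the factory must at least compensate total damage at k*: 71 + 113 = 184.

$184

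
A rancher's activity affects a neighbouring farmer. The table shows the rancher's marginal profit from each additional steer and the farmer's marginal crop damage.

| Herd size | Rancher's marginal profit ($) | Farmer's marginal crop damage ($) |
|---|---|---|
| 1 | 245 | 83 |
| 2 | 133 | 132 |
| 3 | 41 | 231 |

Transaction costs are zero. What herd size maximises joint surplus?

Bargaining reaches the level where marginal profit last exceeds marginal crop damage.
That holds through level 2 (133 ≥ 132) but not at 3 (41 < 231).

2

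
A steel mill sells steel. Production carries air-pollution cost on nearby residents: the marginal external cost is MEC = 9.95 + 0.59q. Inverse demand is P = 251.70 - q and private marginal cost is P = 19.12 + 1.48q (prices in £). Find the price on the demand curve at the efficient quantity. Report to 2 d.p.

P = £179.18

Social marginal cost = private MC + MEC = 29.07 + 2.07q.
Set SMC = demand: 29.07 + 2.07q = 251.70 - q → q* = 72.5179.
Consumer price on the demand curve at q*: 251.70 − 1.00×72.5179 = 179.1821.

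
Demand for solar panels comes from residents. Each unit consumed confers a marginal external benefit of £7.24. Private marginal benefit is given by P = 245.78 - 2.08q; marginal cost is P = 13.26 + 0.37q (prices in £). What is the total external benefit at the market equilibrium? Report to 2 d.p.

£687.12

Market equilibrium (private): 13.26 + 0.37q = 245.78 - 2.08q → q_m = 94.9061.
Total external benefit = MEB × q_m = 7.24 × 94.9061 = 687.1202.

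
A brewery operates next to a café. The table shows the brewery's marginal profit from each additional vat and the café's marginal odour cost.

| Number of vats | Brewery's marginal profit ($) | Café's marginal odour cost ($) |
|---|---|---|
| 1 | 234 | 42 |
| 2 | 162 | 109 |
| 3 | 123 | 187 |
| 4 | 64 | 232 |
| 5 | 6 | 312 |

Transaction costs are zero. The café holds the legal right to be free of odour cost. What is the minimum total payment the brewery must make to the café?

Efficient level: marginal profit ≥ marginal odour cost through level 2, so k* = 2.
With the café holding the right, the brewery must at least compensate total damage at k*: 42 + 109 = 151.

$151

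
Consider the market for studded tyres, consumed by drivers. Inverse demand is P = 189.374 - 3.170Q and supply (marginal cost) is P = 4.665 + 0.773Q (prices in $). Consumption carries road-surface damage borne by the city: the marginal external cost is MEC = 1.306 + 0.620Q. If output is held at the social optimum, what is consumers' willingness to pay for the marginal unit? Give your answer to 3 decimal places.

Social marginal benefit = demand − MEC = 188.068 - 3.790Q.
Set SMB = MC: 188.068 - 3.790Q = 4.665 + 0.773Q → Q* = 40.1935.
Consumer price on the demand curve at Q*: 189.374 − 3.170×40.1935 = 61.9606.

P = $61.961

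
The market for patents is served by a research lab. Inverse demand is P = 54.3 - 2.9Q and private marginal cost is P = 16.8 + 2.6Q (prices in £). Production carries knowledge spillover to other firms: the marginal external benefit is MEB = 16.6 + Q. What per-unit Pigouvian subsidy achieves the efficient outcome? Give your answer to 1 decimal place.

subsidy = £28.6 per unit

Social marginal cost = private MC − MEB = 0.2 + 1.6Q.
Set SMC = demand: 0.2 + 1.6Q = 54.3 - 2.9Q → Q* = 12.0222.
The Pigouvian subsidy equals MEB at Q*: 16.6 + 1.0×12.0222 = 28.6222.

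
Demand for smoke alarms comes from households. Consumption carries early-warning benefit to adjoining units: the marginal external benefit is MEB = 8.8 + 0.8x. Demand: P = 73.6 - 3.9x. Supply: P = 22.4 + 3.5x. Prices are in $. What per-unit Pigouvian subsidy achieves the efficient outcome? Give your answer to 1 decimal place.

Social marginal benefit = demand + MEB = 82.4 - 3.1x.
Set SMB = MC: 82.4 - 3.1x = 22.4 + 3.5x → x* = 9.0909.
The Pigouvian subsidy equals MEB at x*: 8.8 + 0.8×9.0909 = 16.0727.

subsidy = $16.1 per unit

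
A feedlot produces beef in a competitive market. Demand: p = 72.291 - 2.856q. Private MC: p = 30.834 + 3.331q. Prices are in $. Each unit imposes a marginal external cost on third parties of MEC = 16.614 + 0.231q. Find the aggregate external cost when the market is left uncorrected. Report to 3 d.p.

$116.511

Market equilibrium (private): 30.834 + 3.331q = 72.291 - 2.856q → q_m = 6.7007.
Total external cost = ∫₀^{q_m} (16.614 + 0.231q) dq = 16.614×6.7007 + ½×0.231×6.7007² = 116.5113.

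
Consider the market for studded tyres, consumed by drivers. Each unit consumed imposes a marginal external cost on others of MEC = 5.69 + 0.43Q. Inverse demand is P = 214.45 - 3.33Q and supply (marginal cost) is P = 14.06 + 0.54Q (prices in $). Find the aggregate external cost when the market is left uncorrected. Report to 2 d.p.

$871.09

Market equilibrium (private): 14.06 + 0.54Q = 214.45 - 3.33Q → Q_m = 51.7804.
Total external cost = ∫₀^{Q_m} (5.69 + 0.43Q) dQ = 5.69×51.7804 + ½×0.43×51.7804² = 871.0906.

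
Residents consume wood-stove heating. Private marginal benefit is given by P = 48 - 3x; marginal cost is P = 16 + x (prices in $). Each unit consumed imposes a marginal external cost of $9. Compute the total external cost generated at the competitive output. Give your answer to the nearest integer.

$72

Market equilibrium (private): 16 + x = 48 - 3x → x_m = 8.0000.
Total external cost = MEC × x_m = 9 × 8.0000 = 72.0000.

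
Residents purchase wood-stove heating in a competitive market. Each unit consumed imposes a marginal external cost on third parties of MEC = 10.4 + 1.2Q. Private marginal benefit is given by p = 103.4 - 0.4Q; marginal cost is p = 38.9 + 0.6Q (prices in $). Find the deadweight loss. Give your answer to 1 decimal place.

DWL = $1752.0

Market equilibrium (private): 38.9 + 0.6Q = 103.4 - 0.4Q → Q_m = 64.5000.
Social marginal benefit = demand − MEC = 93.0 - 1.6Q.
Set SMB = MC: 93.0 - 1.6Q = 38.9 + 0.6Q → Q* = 24.5909.
Between Q* and Q_m the wedge MC − SMB runs linearly from 0 to MEC(Q_m), so the loss is a triangle.
DWL = ½ × 39.9091 × 87.8000 = 1752.0095.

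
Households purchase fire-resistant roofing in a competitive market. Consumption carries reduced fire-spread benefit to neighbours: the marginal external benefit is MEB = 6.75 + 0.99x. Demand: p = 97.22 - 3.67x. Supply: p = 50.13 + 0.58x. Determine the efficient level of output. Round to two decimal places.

Social marginal benefit = demand + MEB = 103.97 - 2.68x.
Set SMB = MC: 103.97 - 2.68x = 50.13 + 0.58x → x* = 16.5153.

x* = 16.52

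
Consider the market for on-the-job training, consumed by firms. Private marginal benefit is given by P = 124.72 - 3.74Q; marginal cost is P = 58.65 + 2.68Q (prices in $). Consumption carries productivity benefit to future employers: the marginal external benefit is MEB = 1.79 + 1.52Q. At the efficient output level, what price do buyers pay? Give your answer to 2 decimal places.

P = $72.92

Social marginal benefit = demand + MEB = 126.51 - 2.22Q.
Set SMB = MC: 126.51 - 2.22Q = 58.65 + 2.68Q → Q* = 13.8490.
Consumer price on the demand curve at Q*: 124.72 − 3.74×13.8490 = 72.9247.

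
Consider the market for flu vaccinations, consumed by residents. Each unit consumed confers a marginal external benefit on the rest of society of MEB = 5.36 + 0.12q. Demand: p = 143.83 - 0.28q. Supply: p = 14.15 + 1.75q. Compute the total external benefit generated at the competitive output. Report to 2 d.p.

587.26

Market equilibrium (private): 14.15 + 1.75q = 143.83 - 0.28q → q_m = 63.8818.
Total external benefit = ∫₀^{q_m} (5.36 + 0.12q) dq = 5.36×63.8818 + ½×0.12×63.8818² = 587.2595.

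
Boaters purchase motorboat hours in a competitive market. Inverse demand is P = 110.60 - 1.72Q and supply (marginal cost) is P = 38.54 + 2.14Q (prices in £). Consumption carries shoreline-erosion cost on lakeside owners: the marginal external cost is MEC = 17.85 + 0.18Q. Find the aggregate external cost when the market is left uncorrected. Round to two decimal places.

£364.60

Market equilibrium (private): 38.54 + 2.14Q = 110.60 - 1.72Q → Q_m = 18.6684.
Total external cost = ∫₀^{Q_m} (17.85 + 0.18Q) dQ = 17.85×18.6684 + ½×0.18×18.6684² = 364.5968.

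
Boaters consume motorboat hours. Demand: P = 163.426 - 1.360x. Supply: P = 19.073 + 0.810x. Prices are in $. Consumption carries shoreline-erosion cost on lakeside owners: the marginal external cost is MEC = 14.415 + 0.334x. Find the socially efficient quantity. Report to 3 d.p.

Social marginal benefit = demand − MEC = 149.011 - 1.694x.
Set SMB = MC: 149.011 - 1.694x = 19.073 + 0.810x → x* = 51.8922.

x* = 51.892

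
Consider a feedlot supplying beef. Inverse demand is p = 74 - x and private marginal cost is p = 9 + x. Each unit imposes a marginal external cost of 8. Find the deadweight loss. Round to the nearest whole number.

Market equilibrium (private): 9 + x = 74 - x → x_m = 32.5000.
Social marginal cost = private MC + MEC = 17 + x.
Set SMC = demand: 17 + x = 74 - x → x* = 28.5000.
Height of the DWL triangle at x_m is SMC(x_m) − demand(x_m) = MEC(x_m) = 8.0000.
DWL = ½ × 4.0000 × 8.0000 = 16.0000.

DWL = 16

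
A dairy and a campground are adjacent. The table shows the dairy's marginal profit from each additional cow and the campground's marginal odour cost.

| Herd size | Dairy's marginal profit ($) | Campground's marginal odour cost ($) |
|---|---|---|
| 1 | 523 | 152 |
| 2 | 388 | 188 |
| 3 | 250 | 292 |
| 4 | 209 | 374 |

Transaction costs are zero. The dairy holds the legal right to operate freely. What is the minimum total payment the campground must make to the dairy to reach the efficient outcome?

Left alone the dairy would choose level 4 (marginal profit stays positive).
Efficient level: k* = 2 (marginal profit ≥ marginal odour cost through 2).
The campground must at least cover the dairy's forgone profit from cutting 4→2: 250 + 209 = 459.

$459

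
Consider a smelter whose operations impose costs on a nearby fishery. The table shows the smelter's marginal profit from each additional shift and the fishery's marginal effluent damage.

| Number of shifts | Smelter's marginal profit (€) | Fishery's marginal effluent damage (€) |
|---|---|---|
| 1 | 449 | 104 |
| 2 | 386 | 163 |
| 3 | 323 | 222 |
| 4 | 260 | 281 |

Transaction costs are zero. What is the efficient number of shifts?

3

Bargaining reaches the level where marginal profit last exceeds marginal effluent damage.
That holds through level 3 (323 ≥ 222) but not at 4 (260 < 281).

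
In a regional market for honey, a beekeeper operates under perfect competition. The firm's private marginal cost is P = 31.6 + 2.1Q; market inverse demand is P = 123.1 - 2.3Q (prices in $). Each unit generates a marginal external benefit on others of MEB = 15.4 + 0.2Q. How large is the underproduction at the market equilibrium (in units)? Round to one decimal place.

4.7 units

Market equilibrium (private): 31.6 + 2.1Q = 123.1 - 2.3Q → Q_m = 20.7955.
Social marginal cost = private MC − MEB = 16.2 + 1.9Q.
Set SMC = demand: 16.2 + 1.9Q = 123.1 - 2.3Q → Q* = 25.4524.
Gap = |20.7955 − 25.4524| = 4.6569.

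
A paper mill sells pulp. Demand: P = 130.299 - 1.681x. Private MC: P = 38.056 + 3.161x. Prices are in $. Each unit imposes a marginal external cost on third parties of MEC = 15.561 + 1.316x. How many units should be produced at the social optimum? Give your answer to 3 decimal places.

Social marginal cost = private MC + MEC = 53.617 + 4.477x.
Set SMC = demand: 53.617 + 4.477x = 130.299 - 1.681x → x* = 12.4524.

x* = 12.452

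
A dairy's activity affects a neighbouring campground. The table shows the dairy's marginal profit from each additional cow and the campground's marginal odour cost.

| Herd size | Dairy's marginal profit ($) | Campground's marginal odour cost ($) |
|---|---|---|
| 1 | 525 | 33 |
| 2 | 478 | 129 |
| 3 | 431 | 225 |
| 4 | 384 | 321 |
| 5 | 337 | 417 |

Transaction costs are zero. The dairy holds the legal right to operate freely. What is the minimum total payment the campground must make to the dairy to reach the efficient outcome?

Left alone the dairy would choose level 5 (marginal profit stays positive).
Efficient level: k* = 4 (marginal profit ≥ marginal odour cost through 4).
The campground must at least cover the dairy's forgone profit from cutting 5→4: 337 = 337.

$337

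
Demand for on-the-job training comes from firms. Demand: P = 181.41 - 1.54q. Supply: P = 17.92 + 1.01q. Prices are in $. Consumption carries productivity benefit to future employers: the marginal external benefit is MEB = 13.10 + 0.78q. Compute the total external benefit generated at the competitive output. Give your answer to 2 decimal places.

Market equilibrium (private): 17.92 + 1.01q = 181.41 - 1.54q → q_m = 64.1137.
Total external benefit = ∫₀^{q_m} (13.10 + 0.78q) dq = 13.10×64.1137 + ½×0.78×64.1137² = 2443.0104.

$2443.01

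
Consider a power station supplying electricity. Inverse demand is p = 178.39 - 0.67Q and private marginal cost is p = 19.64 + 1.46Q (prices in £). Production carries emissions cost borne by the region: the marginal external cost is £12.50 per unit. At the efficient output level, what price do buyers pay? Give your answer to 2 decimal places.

P = £132.39

Social marginal cost = private MC + MEC = 32.14 + 1.46Q.
Set SMC = demand: 32.14 + 1.46Q = 178.39 - 0.67Q → Q* = 68.6620.
Consumer price on the demand curve at Q*: 178.39 − 0.67×68.6620 = 132.3865.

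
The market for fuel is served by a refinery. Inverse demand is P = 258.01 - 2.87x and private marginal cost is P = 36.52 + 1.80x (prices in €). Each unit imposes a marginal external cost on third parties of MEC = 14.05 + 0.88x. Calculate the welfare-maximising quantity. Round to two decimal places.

x* = 37.38

Social marginal cost = private MC + MEC = 50.57 + 2.68x.
Set SMC = demand: 50.57 + 2.68x = 258.01 - 2.87x → x* = 37.3766.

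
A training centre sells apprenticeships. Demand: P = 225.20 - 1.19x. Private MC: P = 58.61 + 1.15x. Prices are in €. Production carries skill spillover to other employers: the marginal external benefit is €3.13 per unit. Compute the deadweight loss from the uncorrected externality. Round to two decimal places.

Market equilibrium (private): 58.61 + 1.15x = 225.20 - 1.19x → x_m = 71.1923.
Social marginal cost = private MC − MEB = 55.48 + 1.15x.
Set SMC = demand: 55.48 + 1.15x = 225.20 - 1.19x → x* = 72.5299.
The welfare-loss triangle has base |x_m − x*| and height MEB(x_m) (the vertical gap between SMC and demand is zero at x* and MEB at x_m).
DWL = ½ × 1.3376 × 3.1300 = 2.0933.

DWL = €2.09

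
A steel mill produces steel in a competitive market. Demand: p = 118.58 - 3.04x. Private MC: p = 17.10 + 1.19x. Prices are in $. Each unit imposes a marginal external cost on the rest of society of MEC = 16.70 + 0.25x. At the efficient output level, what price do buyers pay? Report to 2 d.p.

Social marginal cost = private MC + MEC = 33.80 + 1.44x.
Set SMC = demand: 33.80 + 1.44x = 118.58 - 3.04x → x* = 18.9241.
Consumer price on the demand curve at x*: 118.58 − 3.04×18.9241 = 61.0507.

P = $61.05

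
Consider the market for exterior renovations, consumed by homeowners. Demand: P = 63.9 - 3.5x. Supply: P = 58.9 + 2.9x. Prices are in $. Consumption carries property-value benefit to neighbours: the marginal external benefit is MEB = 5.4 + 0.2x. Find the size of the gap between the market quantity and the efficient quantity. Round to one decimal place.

0.9 units

Market equilibrium (private): 58.9 + 2.9x = 63.9 - 3.5x → x_m = 0.7813.
Social marginal benefit = demand + MEB = 69.3 - 3.3x.
Set SMB = MC: 69.3 - 3.3x = 58.9 + 2.9x → x* = 1.6774.
Gap = |0.7813 − 1.6774| = 0.8961.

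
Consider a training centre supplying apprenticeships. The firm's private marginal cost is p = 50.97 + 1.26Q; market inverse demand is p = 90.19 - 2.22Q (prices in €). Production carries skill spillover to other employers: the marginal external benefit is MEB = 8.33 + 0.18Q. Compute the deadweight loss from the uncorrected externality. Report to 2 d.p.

Market equilibrium (private): 50.97 + 1.26Q = 90.19 - 2.22Q → Q_m = 11.2701.
Social marginal cost = private MC − MEB = 42.64 + 1.08Q.
Set SMC = demand: 42.64 + 1.08Q = 90.19 - 2.22Q → Q* = 14.4091.
The welfare-loss triangle has base |Q_m − Q*| and height MEB(Q_m) (the vertical gap between SMC and demand is zero at Q* and MEB at Q_m).
DWL = ½ × 3.1390 × 10.3586 = 16.2578.

DWL = €16.26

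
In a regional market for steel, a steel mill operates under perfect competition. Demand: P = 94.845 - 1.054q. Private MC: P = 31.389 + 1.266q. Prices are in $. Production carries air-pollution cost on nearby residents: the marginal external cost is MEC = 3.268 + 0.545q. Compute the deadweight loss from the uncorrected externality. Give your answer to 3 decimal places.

DWL = $57.647

Market equilibrium (private): 31.389 + 1.266q = 94.845 - 1.054q → q_m = 27.3517.
Social marginal cost = private MC + MEC = 34.657 + 1.811q.
Set SMC = demand: 34.657 + 1.811q = 94.845 - 1.054q → q* = 21.0080.
The welfare-loss triangle has base |q_m − q*| and height MEC(q_m) (the vertical gap between SMC and demand is zero at q* and MEC at q_m).
DWL = ½ × 6.3437 × 18.1747 = 57.6474.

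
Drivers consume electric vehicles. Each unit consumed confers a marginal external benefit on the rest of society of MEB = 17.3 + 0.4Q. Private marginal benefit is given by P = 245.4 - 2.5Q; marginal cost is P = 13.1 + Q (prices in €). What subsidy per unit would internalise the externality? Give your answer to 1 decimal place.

Social marginal benefit = demand + MEB = 262.7 - 2.1Q.
Set SMB = MC: 262.7 - 2.1Q = 13.1 + Q → Q* = 80.5161.
The Pigouvian subsidy equals MEB at Q*: 17.3 + 0.4×80.5161 = 49.5064.

subsidy = €49.5 per unit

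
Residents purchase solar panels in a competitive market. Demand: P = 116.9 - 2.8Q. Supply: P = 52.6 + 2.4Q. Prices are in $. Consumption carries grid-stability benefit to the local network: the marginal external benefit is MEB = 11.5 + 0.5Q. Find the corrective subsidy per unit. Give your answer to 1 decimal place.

subsidy = $19.6 per unit

Social marginal benefit = demand + MEB = 128.4 - 2.3Q.
Set SMB = MC: 128.4 - 2.3Q = 52.6 + 2.4Q → Q* = 16.1277.
The Pigouvian subsidy equals MEB at Q*: 11.5 + 0.5×16.1277 = 19.5639.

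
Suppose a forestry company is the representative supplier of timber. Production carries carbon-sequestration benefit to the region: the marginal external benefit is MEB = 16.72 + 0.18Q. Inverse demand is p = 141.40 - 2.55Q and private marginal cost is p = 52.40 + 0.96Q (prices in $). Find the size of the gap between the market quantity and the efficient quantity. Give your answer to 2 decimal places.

Market equilibrium (private): 52.40 + 0.96Q = 141.40 - 2.55Q → Q_m = 25.3561.
Social marginal cost = private MC − MEB = 35.68 + 0.78Q.
Set SMC = demand: 35.68 + 0.78Q = 141.40 - 2.55Q → Q* = 31.7477.
Gap = |25.3561 − 31.7477| = 6.3916.

6.39 units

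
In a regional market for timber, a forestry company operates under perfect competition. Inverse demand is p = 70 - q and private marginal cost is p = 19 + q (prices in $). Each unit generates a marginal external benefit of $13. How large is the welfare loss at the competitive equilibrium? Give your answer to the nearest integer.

Market equilibrium (private): 19 + q = 70 - q → q_m = 25.5000.
Social marginal cost = private MC − MEB = 6 + q.
Set SMC = demand: 6 + q = 70 - q → q* = 32.0000.
The welfare-loss triangle has base |q_m − q*| and height MEB(q_m) (the vertical gap between SMC and demand is zero at q* and MEB at q_m).
DWL = ½ × 6.5000 × 13.0000 = 42.2500.

DWL = $42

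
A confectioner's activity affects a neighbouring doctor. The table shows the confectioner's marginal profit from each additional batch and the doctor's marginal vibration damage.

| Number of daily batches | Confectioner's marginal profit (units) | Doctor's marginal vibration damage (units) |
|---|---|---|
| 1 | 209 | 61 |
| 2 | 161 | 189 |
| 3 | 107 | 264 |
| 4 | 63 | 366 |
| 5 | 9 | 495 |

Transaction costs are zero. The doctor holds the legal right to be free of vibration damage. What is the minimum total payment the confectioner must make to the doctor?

61

Efficient level: marginal profit ≥ marginal vibration damage through level 1, so k* = 1.
With the doctor holding the right, the confectioner must at least compensate total damage at k*: 61 = 61.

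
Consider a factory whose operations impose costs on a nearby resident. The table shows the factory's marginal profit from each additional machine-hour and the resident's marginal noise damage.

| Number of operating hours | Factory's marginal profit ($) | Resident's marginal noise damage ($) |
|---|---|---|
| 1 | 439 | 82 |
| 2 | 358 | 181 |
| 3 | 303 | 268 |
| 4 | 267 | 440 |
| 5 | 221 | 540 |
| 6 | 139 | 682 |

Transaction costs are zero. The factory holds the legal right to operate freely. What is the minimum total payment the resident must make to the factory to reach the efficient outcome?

$627

Left alone the factory would choose level 6 (marginal profit stays positive).
Efficient level: k* = 3 (marginal profit ≥ marginal noise damage through 3).
The resident must at least cover the factory's forgone profit from cutting 6→3: 267 + 221 + 139 = 627.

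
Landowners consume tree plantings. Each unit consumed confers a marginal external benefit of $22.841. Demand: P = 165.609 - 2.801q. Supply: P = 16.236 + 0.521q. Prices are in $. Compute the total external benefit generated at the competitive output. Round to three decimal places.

Market equilibrium (private): 16.236 + 0.521q = 165.609 - 2.801q → q_m = 44.9648.
Total external benefit = MEB × q_m = 22.841 × 44.9648 = 1027.0410.

$1027.041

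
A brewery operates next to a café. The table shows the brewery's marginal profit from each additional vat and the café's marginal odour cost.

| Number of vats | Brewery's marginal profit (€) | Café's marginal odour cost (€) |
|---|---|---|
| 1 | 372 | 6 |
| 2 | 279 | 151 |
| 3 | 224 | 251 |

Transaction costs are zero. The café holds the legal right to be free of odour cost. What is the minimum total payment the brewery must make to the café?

€157

Efficient level: marginal profit ≥ marginal odour cost through level 2, so k* = 2.
With the café holding the right, the brewery must at least compensate total damage at k*: 6 + 151 = 157.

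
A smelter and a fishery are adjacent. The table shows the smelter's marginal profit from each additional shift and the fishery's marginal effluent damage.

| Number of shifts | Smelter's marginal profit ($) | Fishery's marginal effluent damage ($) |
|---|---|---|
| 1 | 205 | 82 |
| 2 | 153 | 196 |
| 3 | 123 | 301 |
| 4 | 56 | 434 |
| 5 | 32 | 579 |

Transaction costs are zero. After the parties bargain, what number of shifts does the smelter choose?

1

Bargaining reaches the level where marginal profit last exceeds marginal effluent damage.
That holds through level 1 (205 ≥ 82) but not at 2 (153 < 196).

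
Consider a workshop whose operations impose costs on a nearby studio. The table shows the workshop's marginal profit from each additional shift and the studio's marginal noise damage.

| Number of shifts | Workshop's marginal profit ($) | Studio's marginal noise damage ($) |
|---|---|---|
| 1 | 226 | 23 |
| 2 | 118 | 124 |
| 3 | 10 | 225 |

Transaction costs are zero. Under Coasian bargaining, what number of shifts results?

1

Bargaining reaches the level where marginal profit last exceeds marginal noise damage.
That holds through level 1 (226 ≥ 23) but not at 2 (118 < 124).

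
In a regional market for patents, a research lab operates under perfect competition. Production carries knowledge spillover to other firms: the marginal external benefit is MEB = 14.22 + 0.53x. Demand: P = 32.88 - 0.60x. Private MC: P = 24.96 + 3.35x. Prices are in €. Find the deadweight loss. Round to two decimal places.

DWL = €34.15

Market equilibrium (private): 24.96 + 3.35x = 32.88 - 0.60x → x_m = 2.0051.
Social marginal cost = private MC − MEB = 10.74 + 2.82x.
Set SMC = demand: 10.74 + 2.82x = 32.88 - 0.60x → x* = 6.4737.
The welfare-loss triangle has base |x_m − x*| and height MEB(x_m) (the vertical gap between SMC and demand is zero at x* and MEB at x_m).
DWL = ½ × 4.4686 × 15.2827 = 34.1461.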